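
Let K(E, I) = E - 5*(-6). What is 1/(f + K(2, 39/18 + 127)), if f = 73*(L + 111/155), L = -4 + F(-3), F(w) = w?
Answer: -155/66142 ≈ -0.0023434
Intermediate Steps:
L = -7 (L = -4 - 3 = -7)
f = -71102/155 (f = 73*(-7 + 111/155) = 73*(-974/155) = -71102/155 ≈ -458.72)
K(E, I) = 30 + E (K(E, I) = E + 30 = 30 + E)
1/(f + K(2, 39/18 + 127)) = 1/(-71102/155 + (30 + 2)) = 1/(-71102/155 + 32) = 1/(-66142/155) = -155/66142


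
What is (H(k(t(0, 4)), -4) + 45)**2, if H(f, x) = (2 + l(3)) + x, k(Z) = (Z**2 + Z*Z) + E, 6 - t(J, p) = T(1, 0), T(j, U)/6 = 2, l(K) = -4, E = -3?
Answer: 1521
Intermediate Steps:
T(j, U) = 12 (T(j, U) = 6*2 = 12)
t(J, p) = -6 (t(J, p) = 6 - 1*12 = 6 - 12 = -6)
k(Z) = -3 + 2*Z**2 (k(Z) = (Z**2 + Z*Z) - 3 = (Z**2 + Z**2) - 3 = 2*Z**2 - 3 = -3 + 2*Z**2)
H(f, x) = -2 + x (H(f, x) = (2 - 4) + x = -2 + x)
(H(k(t(0, 4)), -4) + 45)**2 = ((-2 - 4) + 45)**2 = (-6 + 45)**2 = 39**2 = 1521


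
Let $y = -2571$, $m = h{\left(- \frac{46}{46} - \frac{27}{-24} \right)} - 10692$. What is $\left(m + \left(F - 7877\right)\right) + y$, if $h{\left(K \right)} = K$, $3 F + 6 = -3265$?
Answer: $- \frac{533525}{24} \approx -22230.0$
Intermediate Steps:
$F = - \frac{3271}{3}$ ($F = -2 + \frac{1}{3} \left(-3265\right) = -2 - \frac{3265}{3} = - \frac{3271}{3} \approx -1090.3$)
$m = - \frac{85535}{8}$ ($m = \left(- \frac{46}{46} - \frac{27}{-24}\right) - 10692 = \left(\left(-46\right) \frac{1}{46} - - \frac{9}{8}\right) - 10692 = \left(-1 + \frac{9}{8}\right) - 10692 = \frac{1}{8} - 10692 = - \frac{85535}{8} \approx -10692.0$)
$\left(m + \left(F - 7877\right)\right) + y = \left(- \frac{85535}{8} - \frac{26902}{3}\right) - 2571 = - \frac{471821}{24} - 2571 = - \frac{533525}{24}$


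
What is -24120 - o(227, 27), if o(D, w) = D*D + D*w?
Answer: -81778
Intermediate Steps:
o(D, w) = D**2 + D*w
-24120 - o(227, 27) = -24120 - 227*(227 + 27) = -24120 - 227*254 = -24120 - 1*57658 = -24120 - 57658 = -81778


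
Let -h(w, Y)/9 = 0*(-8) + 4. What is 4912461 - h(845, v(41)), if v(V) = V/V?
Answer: 4912497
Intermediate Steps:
v(V) = 1
h(w, Y) = -36 (h(w, Y) = -9*(0*(-8) + 4) = -9*(0 + 4) = -9*4 = -36)
4912461 - h(845, v(41)) = 4912461 - 1*(-36) = 4912461 + 36 = 4912497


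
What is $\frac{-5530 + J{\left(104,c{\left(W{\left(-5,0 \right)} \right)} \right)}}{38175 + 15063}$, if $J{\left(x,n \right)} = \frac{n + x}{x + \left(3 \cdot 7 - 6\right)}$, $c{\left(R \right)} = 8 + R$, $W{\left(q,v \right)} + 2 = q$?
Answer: $- \frac{93995}{905046} \approx -0.10386$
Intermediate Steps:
$W{\left(q,v \right)} = -2 + q$
$J{\left(x,n \right)} = \frac{n + x}{15 + x}$ ($J{\left(x,n \right)} = \frac{n + x}{x + \left(21 - 6\right)} = \frac{n + x}{x + 15} = \frac{n + x}{15 + x}$)
$\frac{-5530 + J{\left(104,c{\left(W{\left(-5,0 \right)} \right)} \right)}}{38175 + 15063} = \frac{-5530 + \frac{\left(8 - 7\right) + 104}{15 + 104}}{38175 + 15063} = \frac{-5530 + \frac{\left(8 - 7\right) + 104}{119}}{53238} = \left(-5530 + \frac{1 + 104}{119}\right) \frac{1}{53238} = \left(-5530 + \frac{1}{119} \cdot 105\right) \frac{1}{53238} = \left(-5530 + \frac{15}{17}\right) \frac{1}{53238} = \left(- \frac{93995}{17}\right) \frac{1}{53238} = - \frac{93995}{905046}$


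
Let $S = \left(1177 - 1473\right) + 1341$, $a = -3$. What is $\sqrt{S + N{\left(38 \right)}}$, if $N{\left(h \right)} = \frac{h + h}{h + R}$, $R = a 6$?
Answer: $\frac{2 \sqrt{6555}}{5} \approx 32.385$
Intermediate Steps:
$R = -18$ ($R = \left(-3\right) 6 = -18$)
$N{\left(h \right)} = \frac{2 h}{-18 + h}$ ($N{\left(h \right)} = \frac{h + h}{h - 18} = \frac{2 h}{-18 + h}$)
$S = 1045$ ($S = -296 + 1341 = 1045$)
$\sqrt{S + N{\left(38 \right)}} = \sqrt{1045 + 2 \cdot 38 \frac{1}{-18 + 38}} = \sqrt{1045 + 2 \cdot 38 \cdot \frac{1}{20}} = \sqrt{1045 + \frac{19}{5}} = \sqrt{\frac{5244}{5}} = \frac{2 \sqrt{6555}}{5}$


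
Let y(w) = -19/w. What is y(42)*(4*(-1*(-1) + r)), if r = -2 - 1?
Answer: 76/21 ≈ 3.6190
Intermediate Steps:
r = -3
y(42)*(4*(-1*(-1) + r)) = (-19/42)*(4*(-1*(-1) - 3)) = (-19*1/42)*(4*(1 - 3)) = -38*(-2)/21 = -19/42*(-8) = 76/21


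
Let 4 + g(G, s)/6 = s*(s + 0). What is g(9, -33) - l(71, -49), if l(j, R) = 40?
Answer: 6470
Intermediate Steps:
g(G, s) = -24 + 6*s**2 (g(G, s) = -24 + 6*(s*(s + 0)) = -24 + 6*(s*s) = -24 + 6*s**2)
g(9, -33) - l(71, -49) = (-24 + 6*(-33)**2) - 1*40 = (-24 + 6*1089) - 40 = (-24 + 6534) - 40 = 6510 - 40 = 6470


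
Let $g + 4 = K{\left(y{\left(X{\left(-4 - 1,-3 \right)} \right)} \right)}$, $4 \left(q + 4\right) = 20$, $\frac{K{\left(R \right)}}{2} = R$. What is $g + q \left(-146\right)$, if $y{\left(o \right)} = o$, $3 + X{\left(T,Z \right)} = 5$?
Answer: $-146$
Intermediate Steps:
$X{\left(T,Z \right)} = 2$ ($X{\left(T,Z \right)} = -3 + 5 = 2$)
$K{\left(R \right)} = 2 R$
$q = 1$ ($q = -4 + \frac{1}{4} \cdot 20 = -4 + 5 = 1$)
$g = 0$ ($g = -4 + 2 \cdot 2 = -4 + 4 = 0$)
$g + q \left(-146\right) = 0 + 1 \left(-146\right) = 0 - 146 = -146$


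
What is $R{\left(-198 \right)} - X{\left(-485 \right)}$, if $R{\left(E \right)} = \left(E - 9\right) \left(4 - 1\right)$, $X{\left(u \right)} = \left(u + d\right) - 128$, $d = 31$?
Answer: $-39$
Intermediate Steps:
$X{\left(u \right)} = -97 + u$ ($X{\left(u \right)} = \left(u + 31\right) - 128 = \left(31 + u\right) - 128 = -97 + u$)
$R{\left(E \right)} = -27 + 3 E$ ($R{\left(E \right)} = \left(-9 + E\right) 3 = -27 + 3 E$)
$R{\left(-198 \right)} - X{\left(-485 \right)} = \left(-27 + 3 \left(-198\right)\right) - \left(-97 - 485\right) = \left(-27 - 594\right) - -582 = -621 + 582 = -39$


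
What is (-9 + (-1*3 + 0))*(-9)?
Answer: 108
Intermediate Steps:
(-9 + (-1*3 + 0))*(-9) = (-9 + (-3 + 0))*(-9) = (-9 - 3)*(-9) = -12*(-9) = 108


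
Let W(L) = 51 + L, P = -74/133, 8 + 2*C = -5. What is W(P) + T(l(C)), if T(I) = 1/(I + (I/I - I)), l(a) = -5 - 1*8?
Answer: 6842/133 ≈ 51.444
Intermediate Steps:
C = -13/2 (C = -4 + (½)*(-5) = -4 - 5/2 = -13/2 ≈ -6.5000)
l(a) = -13 (l(a) = -5 - 8 = -13)
T(I) = 1 (T(I) = 1/(I + (1 - I)) = 1/1 = 1)
P = -74/133 (P = -74*1/133 = -74/133 ≈ -0.55639)
W(P) + T(l(C)) = (51 - 74/133) + 1 = 6709/133 + 1 = 6842/133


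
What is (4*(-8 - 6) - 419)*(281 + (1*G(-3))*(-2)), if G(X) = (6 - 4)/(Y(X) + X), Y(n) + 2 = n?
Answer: -267425/2 ≈ -1.3371e+5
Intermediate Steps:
Y(n) = -2 + n
G(X) = 2/(-2 + 2*X) (G(X) = (6 - 4)/((-2 + X) + X) = 2/(-2 + 2*X))
(4*(-8 - 6) - 419)*(281 + (1*G(-3))*(-2)) = (4*(-8 - 6) - 419)*(281 + (1/(-1 - 3))*(-2)) = (4*(-14) - 419)*(281 + (1/(-4))*(-2)) = (-56 - 419)*(281 + (1*(-¼))*(-2)) = -475*(281 - ¼*(-2)) = -475*(281 + ½) = -475*563/2 = -267425/2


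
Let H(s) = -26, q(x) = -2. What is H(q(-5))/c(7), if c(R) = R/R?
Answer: -26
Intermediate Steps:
c(R) = 1
H(q(-5))/c(7) = -26/1 = -26*1 = -26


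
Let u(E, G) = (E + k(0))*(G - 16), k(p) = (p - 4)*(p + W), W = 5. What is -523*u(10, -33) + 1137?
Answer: -255133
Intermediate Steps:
k(p) = (-4 + p)*(5 + p) (k(p) = (p - 4)*(p + 5) = (-4 + p)*(5 + p))
u(E, G) = (-20 + E)*(-16 + G) (u(E, G) = (E + (-20 + 0 + 0**2))*(G - 16) = (E + (-20 + 0 + 0))*(-16 + G) = (E - 20)*(-16 + G) = (-20 + E)*(-16 + G))
-523*u(10, -33) + 1137 = -523*(320 - 20*(-33) - 16*10 + 10*(-33)) + 1137 = -523*(320 + 660 - 160 - 330) + 1137 = -523*490 + 1137 = -256270 + 1137 = -255133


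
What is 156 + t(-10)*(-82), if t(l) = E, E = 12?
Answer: -828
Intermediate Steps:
t(l) = 12
156 + t(-10)*(-82) = 156 + 12*(-82) = 156 - 984 = -828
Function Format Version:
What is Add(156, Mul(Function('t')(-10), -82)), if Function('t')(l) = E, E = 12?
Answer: -828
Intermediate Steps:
Function('t')(l) = 12
Add(156, Mul(Function('t')(-10), -82)) = Add(156, Mul(12, -82)) = Add(156, -984) = -828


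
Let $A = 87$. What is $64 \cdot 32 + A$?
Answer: $2135$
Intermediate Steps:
$64 \cdot 32 + A = 64 \cdot 32 + 87 = 2048 + 87 = 2135$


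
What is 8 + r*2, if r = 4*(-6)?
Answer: -40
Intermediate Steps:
r = -24
8 + r*2 = 8 - 24*2 = 8 - 48 = -40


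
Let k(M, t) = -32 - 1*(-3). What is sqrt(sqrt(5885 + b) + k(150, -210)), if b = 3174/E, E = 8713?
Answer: sqrt(-2201574701 + 8713*sqrt(446795486627))/8713 ≈ 6.9077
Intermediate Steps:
k(M, t) = -29 (k(M, t) = -32 + 3 = -29)
b = 3174/8713 ≈ 0.36428
sqrt(sqrt(5885 + b) + k(150, -210)) = sqrt(sqrt(5885 + 3174/8713) - 29) = sqrt(sqrt(51279179/8713) - 29) = sqrt(sqrt(446795486627)/8713 - 29) = sqrt(-29 + sqrt(446795486627)/8713)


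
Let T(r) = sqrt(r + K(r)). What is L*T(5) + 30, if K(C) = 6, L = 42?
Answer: 30 + 42*sqrt(11) ≈ 169.30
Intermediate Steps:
T(r) = sqrt(6 + r) (T(r) = sqrt(r + 6) = sqrt(6 + r))
L*T(5) + 30 = 42*sqrt(6 + 5) + 30 = 42*sqrt(11) + 30 = 30 + 42*sqrt(11)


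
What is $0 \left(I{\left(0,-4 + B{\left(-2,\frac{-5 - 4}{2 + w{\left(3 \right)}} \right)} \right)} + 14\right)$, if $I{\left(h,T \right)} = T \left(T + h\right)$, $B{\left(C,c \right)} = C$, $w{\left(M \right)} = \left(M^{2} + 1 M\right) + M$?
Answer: $0$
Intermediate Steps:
$w{\left(M \right)} = M^{2} + 2 M$ ($w{\left(M \right)} = \left(M^{2} + M\right) + M = \left(M + M^{2}\right) + M = M^{2} + 2 M$)
$0 \left(I{\left(0,-4 + B{\left(-2,\frac{-5 - 4}{2 + w{\left(3 \right)}} \right)} \right)} + 14\right) = 0 \left(\left(-4 - 2\right) \left(\left(-4 - 2\right) + 0\right) + 14\right) = 0 \left(- 6 \left(-6 + 0\right) + 14\right) = 0 \left(\left(-6\right) \left(-6\right) + 14\right) = 0 \left(36 + 14\right) = 0 \cdot 50 = 0$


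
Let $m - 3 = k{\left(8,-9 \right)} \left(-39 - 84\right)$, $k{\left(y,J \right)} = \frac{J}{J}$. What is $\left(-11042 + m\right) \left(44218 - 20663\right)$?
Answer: $-262920910$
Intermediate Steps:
$k{\left(y,J \right)} = 1$
$m = -120$ ($m = 3 + 1 \left(-39 - 84\right) = 3 + 1 \left(-123\right) = 3 - 123 = -120$)
$\left(-11042 + m\right) \left(44218 - 20663\right) = \left(-11042 - 120\right) \left(44218 - 20663\right) = \left(-11162\right) 23555 = -262920910$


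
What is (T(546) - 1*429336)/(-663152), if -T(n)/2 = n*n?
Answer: 64098/41447 ≈ 1.5465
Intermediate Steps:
T(n) = -2*n**2 (T(n) = -2*n*n = -2*n**2)
(T(546) - 1*429336)/(-663152) = (-2*546**2 - 1*429336)/(-663152) = (-2*298116 - 429336)*(-1/663152) = (-596232 - 429336)*(-1/663152) = -1025568*(-1/663152) = 64098/41447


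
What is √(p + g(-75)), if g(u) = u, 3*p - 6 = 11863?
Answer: 2*√8733/3 ≈ 62.300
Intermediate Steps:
p = 11869/3 (p = 2 + (⅓)*11863 = 2 + 11863/3 = 11869/3 ≈ 3956.3)
√(p + g(-75)) = √(11869/3 - 75) = √(11644/3) = 2*√8733/3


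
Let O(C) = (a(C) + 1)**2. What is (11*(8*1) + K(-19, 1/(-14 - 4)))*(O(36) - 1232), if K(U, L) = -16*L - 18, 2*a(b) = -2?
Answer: -786016/9 ≈ -87335.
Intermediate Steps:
a(b) = -1 (a(b) = (1/2)*(-2) = -1)
K(U, L) = -18 - 16*L
O(C) = 0 (O(C) = (-1 + 1)**2 = 0**2 = 0)
(11*(8*1) + K(-19, 1/(-14 - 4)))*(O(36) - 1232) = (11*(8*1) + (-18 - 16/(-14 - 4)))*(0 - 1232) = (11*8 + (-18 - 16/(-18)))*(-1232) = (88 + (-18 - 16*(-1/18)))*(-1232) = (88 + (-18 + 8/9))*(-1232) = (88 - 154/9)*(-1232) = (638/9)*(-1232) = -786016/9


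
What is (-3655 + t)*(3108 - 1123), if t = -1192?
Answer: -9621295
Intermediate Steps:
(-3655 + t)*(3108 - 1123) = (-3655 - 1192)*(3108 - 1123) = -4847*1985 = -9621295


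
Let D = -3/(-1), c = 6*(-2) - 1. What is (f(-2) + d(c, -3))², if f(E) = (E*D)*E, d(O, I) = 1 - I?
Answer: 256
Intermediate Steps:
c = -13 (c = -12 - 1 = -13)
D = 3 (D = -3*(-1) = 3)
f(E) = 3*E² (f(E) = (E*3)*E = (3*E)*E = 3*E²)
(f(-2) + d(c, -3))² = (3*(-2)² + (1 - 1*(-3)))² = (3*4 + (1 + 3))² = (12 + 4)² = 16² = 256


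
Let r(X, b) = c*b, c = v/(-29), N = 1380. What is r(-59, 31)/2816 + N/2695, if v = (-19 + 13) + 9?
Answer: 2044467/4001536 ≈ 0.51092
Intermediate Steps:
v = 3 (v = -6 + 9 = 3)
c = -3/29 (c = 3/(-29) = 3*(-1/29) = -3/29 ≈ -0.10345)
r(X, b) = -3*b/29
r(-59, 31)/2816 + N/2695 = -3/29*31/2816 + 1380/2695 = -93/29*1/2816 + 1380*(1/2695) = -93/81664 + 276/539 = 2044467/4001536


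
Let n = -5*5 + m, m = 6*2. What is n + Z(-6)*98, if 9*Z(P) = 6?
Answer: 157/3 ≈ 52.333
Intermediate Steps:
m = 12
n = -13 (n = -5*5 + 12 = -25 + 12 = -13)
Z(P) = 2/3 (Z(P) = (1/9)*6 = 2/3)
n + Z(-6)*98 = -13 + (2/3)*98 = -13 + 196/3 = 157/3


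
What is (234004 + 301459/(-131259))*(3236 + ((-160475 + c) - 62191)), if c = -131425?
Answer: -10776451531238335/131259 ≈ -8.2101e+10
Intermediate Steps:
(234004 + 301459/(-131259))*(3236 + ((-160475 + c) - 62191)) = (234004 + 301459/(-131259))*(3236 + ((-160475 - 131425) - 62191)) = (234004 + 301459*(-1/131259))*(3236 + (-291900 - 62191)) = (234004 - 301459/131259)*(3236 - 354091) = (30714829577/131259)*(-350855) = -10776451531238335/131259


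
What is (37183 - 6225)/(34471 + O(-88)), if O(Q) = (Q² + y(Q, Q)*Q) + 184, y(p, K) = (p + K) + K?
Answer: 30958/65631 ≈ 0.47170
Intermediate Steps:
y(p, K) = p + 2*K (y(p, K) = (K + p) + K = p + 2*K)
O(Q) = 184 + 4*Q² (O(Q) = (Q² + (Q + 2*Q)*Q) + 184 = (Q² + (3*Q)*Q) + 184 = (Q² + 3*Q²) + 184 = 4*Q² + 184 = 184 + 4*Q²)
(37183 - 6225)/(34471 + O(-88)) = (37183 - 6225)/(34471 + (184 + 4*(-88)²)) = 30958/(34471 + (184 + 4*7744)) = 30958/(34471 + (184 + 30976)) = 30958/(34471 + 31160) = 30958/65631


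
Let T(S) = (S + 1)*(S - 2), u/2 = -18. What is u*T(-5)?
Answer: -1008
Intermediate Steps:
u = -36 (u = 2*(-18) = -36)
T(S) = (1 + S)*(-2 + S)
u*T(-5) = -36*(-2 + (-5)² - 1*(-5)) = -36*(-2 + 25 + 5) = -36*28 = -1008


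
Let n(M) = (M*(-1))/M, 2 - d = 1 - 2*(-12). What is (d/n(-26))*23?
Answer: 529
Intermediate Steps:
d = -23 (d = 2 - (1 - 2*(-12)) = 2 - (1 + 24) = 2 - 1*25 = 2 - 25 = -23)
n(M) = -1 (n(M) = (-M)/M = -1)
(d/n(-26))*23 = -23/(-1)*23 = -23*(-1)*23 = 23*23 = 529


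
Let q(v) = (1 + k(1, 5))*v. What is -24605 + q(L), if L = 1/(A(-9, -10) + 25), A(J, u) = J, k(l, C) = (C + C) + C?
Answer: -24604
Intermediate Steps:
k(l, C) = 3*C (k(l, C) = 2*C + C = 3*C)
L = 1/16 (L = 1/(-9 + 25) = 1/16 ≈ 0.062500)
q(v) = 16*v (q(v) = (1 + 3*5)*v = (1 + 15)*v = 16*v)
-24605 + q(L) = -24605 + 16*(1/16) = -24605 + 1 = -24604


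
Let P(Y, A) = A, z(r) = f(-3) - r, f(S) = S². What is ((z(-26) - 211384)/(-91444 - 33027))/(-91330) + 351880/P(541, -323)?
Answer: -210534186276533/193254919310 ≈ -1089.4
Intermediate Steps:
z(r) = 9 - r (z(r) = (-3)² - r = 9 - r)
((z(-26) - 211384)/(-91444 - 33027))/(-91330) + 351880/P(541, -323) = (((9 - 1*(-26)) - 211384)/(-91444 - 33027))/(-91330) + 351880/(-323) = (((9 + 26) - 211384)/(-124471))*(-1/91330) + 351880*(-1/323) = ((35 - 211384)*(-1/124471))*(-1/91330) - 18520/17 = -211349*(-1/124471)*(-1/91330) - 18520/17 = (211349/124471)*(-1/91330) - 18520/17 = -211349/11367936430 - 18520/17 = -210534186276533/193254919310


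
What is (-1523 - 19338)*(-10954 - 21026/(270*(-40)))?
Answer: 1233742215907/5400 ≈ 2.2847e+8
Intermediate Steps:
(-1523 - 19338)*(-10954 - 21026/(270*(-40))) = -20861*(-10954 - 21026/(-10800)) = -20861*(-10954 - 21026*(-1/10800)) = -20861*(-10954 + 10513/5400) = -20861*(-59141087/5400) = 1233742215907/5400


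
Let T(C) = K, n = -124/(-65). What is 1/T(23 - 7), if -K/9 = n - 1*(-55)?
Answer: -65/33291 ≈ -0.0019525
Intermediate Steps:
n = 124/65 (n = -124*(-1/65) = 124/65 ≈ 1.9077)
K = -33291/65 (K = -9*(124/65 - 1*(-55)) = -9*(124/65 + 55) = -9*3699/65 = -33291/65 ≈ -512.17)
T(C) = -33291/65
1/T(23 - 7) = 1/(-33291/65) = -65/33291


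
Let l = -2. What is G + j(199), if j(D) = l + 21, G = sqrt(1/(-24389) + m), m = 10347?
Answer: 19 + sqrt(7318236478)/841 ≈ 120.72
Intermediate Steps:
G = sqrt(7318236478)/841 (G = sqrt(1/(-24389) + 10347) = sqrt(-1/24389 + 10347) = sqrt(252352982/24389) = sqrt(7318236478)/841 ≈ 101.72)
j(D) = 19 (j(D) = -2 + 21 = 19)
G + j(199) = sqrt(7318236478)/841 + 19 = 19 + sqrt(7318236478)/841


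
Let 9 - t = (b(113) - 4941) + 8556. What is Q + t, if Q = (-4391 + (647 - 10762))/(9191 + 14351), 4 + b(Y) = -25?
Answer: -42112120/11771 ≈ -3577.6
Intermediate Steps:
b(Y) = -29 (b(Y) = -4 - 25 = -29)
Q = -7253/11771 (Q = (-4391 - 10115)/23542 = -14506*1/23542 = -7253/11771 ≈ -0.61618)
t = -3577 (t = 9 - ((-29 - 4941) + 8556) = 9 - (-4970 + 8556) = 9 - 1*3586 = 9 - 3586 = -3577)
Q + t = -7253/11771 - 3577 = -42112120/11771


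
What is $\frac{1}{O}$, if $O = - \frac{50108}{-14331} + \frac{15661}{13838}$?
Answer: $\frac{11665434}{53990135} \approx 0.21607$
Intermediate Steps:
$O = \frac{53990135}{11665434}$ ($O = \left(-50108\right) \left(- \frac{1}{14331}\right) + 15661 \cdot \frac{1}{13838} = \frac{50108}{14331} + \frac{15661}{13838} = \frac{53990135}{11665434} \approx 4.6282$)
$\frac{1}{O} = \frac{1}{\frac{53990135}{11665434}} = \frac{11665434}{53990135}$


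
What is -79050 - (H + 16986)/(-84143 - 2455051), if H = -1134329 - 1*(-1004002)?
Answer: -200723399041/2539194 ≈ -79050.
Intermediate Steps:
H = -130327 (H = -1134329 + 1004002 = -130327)
-79050 - (H + 16986)/(-84143 - 2455051) = -79050 - (-130327 + 16986)/(-84143 - 2455051) = -79050 - (-113341)/(-2539194) = -79050 - (-113341)*(-1)/2539194 = -79050 - 1*113341/2539194 = -79050 - 113341/2539194 = -200723399041/2539194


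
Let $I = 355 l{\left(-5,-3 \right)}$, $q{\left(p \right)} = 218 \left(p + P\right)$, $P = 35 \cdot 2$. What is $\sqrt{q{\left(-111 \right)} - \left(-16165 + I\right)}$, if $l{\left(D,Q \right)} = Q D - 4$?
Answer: $\sqrt{3322} \approx 57.637$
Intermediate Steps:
$P = 70$
$l{\left(D,Q \right)} = -4 + D Q$ ($l{\left(D,Q \right)} = D Q - 4 = -4 + D Q$)
$q{\left(p \right)} = 15260 + 218 p$ ($q{\left(p \right)} = 218 \left(p + 70\right) = 218 \left(70 + p\right) = 15260 + 218 p$)
$I = 3905$ ($I = 355 \left(-4 - -15\right) = 355 \left(-4 + 15\right) = 355 \cdot 11 = 3905$)
$\sqrt{q{\left(-111 \right)} - \left(-16165 + I\right)} = \sqrt{\left(15260 + 218 \left(-111\right)\right) + \left(16165 - 3905\right)} = \sqrt{\left(15260 - 24198\right) + \left(16165 - 3905\right)} = \sqrt{-8938 + 12260} = \sqrt{3322}$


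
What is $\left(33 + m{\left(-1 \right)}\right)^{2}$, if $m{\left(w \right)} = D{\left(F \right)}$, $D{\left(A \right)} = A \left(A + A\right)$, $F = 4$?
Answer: $4225$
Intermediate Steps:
$D{\left(A \right)} = 2 A^{2}$ ($D{\left(A \right)} = A 2 A = 2 A^{2}$)
$m{\left(w \right)} = 32$ ($m{\left(w \right)} = 2 \cdot 4^{2} = 2 \cdot 16 = 32$)
$\left(33 + m{\left(-1 \right)}\right)^{2} = \left(33 + 32\right)^{2} = 65^{2} = 4225$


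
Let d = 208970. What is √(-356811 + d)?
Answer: I*√147841 ≈ 384.5*I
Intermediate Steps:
√(-356811 + d) = √(-356811 + 208970) = √(-147841) = I*√147841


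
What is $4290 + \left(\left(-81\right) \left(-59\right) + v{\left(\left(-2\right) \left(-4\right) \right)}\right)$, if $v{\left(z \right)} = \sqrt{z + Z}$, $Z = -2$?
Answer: $9069 + \sqrt{6} \approx 9071.5$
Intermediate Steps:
$v{\left(z \right)} = \sqrt{-2 + z}$ ($v{\left(z \right)} = \sqrt{z - 2} = \sqrt{-2 + z}$)
$4290 + \left(\left(-81\right) \left(-59\right) + v{\left(\left(-2\right) \left(-4\right) \right)}\right) = 4290 + \left(\left(-81\right) \left(-59\right) + \sqrt{-2 - -8}\right) = 4290 + \left(4779 + \sqrt{-2 + 8}\right) = 4290 + \left(4779 + \sqrt{6}\right) = 9069 + \sqrt{6}$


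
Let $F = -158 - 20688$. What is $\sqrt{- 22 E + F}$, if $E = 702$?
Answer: $i \sqrt{36290} \approx 190.5 i$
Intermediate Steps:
$F = -20846$
$\sqrt{- 22 E + F} = \sqrt{\left(-22\right) 702 - 20846} = \sqrt{-15444 - 20846} = \sqrt{-36290} = i \sqrt{36290}$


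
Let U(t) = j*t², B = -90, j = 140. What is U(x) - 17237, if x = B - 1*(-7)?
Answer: 947223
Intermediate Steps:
x = -83 (x = -90 - 1*(-7) = -90 + 7 = -83)
U(t) = 140*t²
U(x) - 17237 = 140*(-83)² - 17237 = 140*6889 - 17237 = 964460 - 17237 = 947223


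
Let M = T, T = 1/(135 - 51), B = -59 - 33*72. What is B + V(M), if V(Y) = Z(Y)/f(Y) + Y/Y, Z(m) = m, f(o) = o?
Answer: -2433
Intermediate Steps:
B = -2435 (B = -59 - 2376 = -2435)
T = 1/84 ≈ 0.011905
M = 1/84 ≈ 0.011905
V(Y) = 2 (V(Y) = Y/Y + Y/Y = 1 + 1 = 2)
B + V(M) = -2435 + 2 = -2433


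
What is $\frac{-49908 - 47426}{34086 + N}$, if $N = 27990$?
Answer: $- \frac{48667}{31038} \approx -1.568$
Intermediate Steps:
$\frac{-49908 - 47426}{34086 + N} = \frac{-49908 - 47426}{34086 + 27990} = - \frac{97334}{62076} = \left(-97334\right) \frac{1}{62076} = - \frac{48667}{31038}$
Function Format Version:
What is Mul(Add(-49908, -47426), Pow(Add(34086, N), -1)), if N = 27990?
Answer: Rational(-48667, 31038) ≈ -1.5680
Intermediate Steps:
Mul(Add(-49908, -47426), Pow(Add(34086, N), -1)) = Mul(Add(-49908, -47426), Pow(Add(34086, 27990), -1)) = Mul(-97334, Pow(62076, -1)) = Mul(-97334, Rational(1, 62076)) = Rational(-48667, 31038)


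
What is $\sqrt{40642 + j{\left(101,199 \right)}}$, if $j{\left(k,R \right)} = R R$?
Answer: $\sqrt{80243} \approx 283.27$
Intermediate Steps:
$j{\left(k,R \right)} = R^{2}$
$\sqrt{40642 + j{\left(101,199 \right)}} = \sqrt{40642 + 199^{2}} = \sqrt{40642 + 39601} = \sqrt{80243}$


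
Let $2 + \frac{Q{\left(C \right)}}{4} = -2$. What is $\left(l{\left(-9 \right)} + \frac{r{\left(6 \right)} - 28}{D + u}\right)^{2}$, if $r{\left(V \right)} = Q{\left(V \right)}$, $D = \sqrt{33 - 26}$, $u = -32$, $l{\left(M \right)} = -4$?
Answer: $\frac{7089152}{1034289} - \frac{234080 \sqrt{7}}{1034289} \approx 6.2553$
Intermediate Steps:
$D = \sqrt{7} \approx 2.6458$
$Q{\left(C \right)} = -16$ ($Q{\left(C \right)} = -8 + 4 \left(-2\right) = -8 - 8 = -16$)
$r{\left(V \right)} = -16$
$\left(l{\left(-9 \right)} + \frac{r{\left(6 \right)} - 28}{D + u}\right)^{2} = \left(-4 + \frac{-16 - 28}{\sqrt{7} - 32}\right)^{2} = \left(-4 - \frac{44}{-32 + \sqrt{7}}\right)^{2}$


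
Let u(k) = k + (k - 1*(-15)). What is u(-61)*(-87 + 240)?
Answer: -16371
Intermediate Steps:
u(k) = 15 + 2*k (u(k) = k + (k + 15) = k + (15 + k) = 15 + 2*k)
u(-61)*(-87 + 240) = (15 + 2*(-61))*(-87 + 240) = (15 - 122)*153 = -107*153 = -16371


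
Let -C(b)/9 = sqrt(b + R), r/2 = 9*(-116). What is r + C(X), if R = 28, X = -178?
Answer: -2088 - 45*I*sqrt(6) ≈ -2088.0 - 110.23*I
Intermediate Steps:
r = -2088 (r = 2*(9*(-116)) = 2*(-1044) = -2088)
C(b) = -9*sqrt(28 + b) (C(b) = -9*sqrt(b + 28) = -9*sqrt(28 + b))
r + C(X) = -2088 - 9*sqrt(28 - 178) = -2088 - 45*I*sqrt(6)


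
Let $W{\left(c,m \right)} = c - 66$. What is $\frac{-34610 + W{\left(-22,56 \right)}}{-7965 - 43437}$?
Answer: $\frac{5783}{8567} \approx 0.67503$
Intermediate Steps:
$W{\left(c,m \right)} = -66 + c$
$\frac{-34610 + W{\left(-22,56 \right)}}{-7965 - 43437} = \frac{-34610 - 88}{-7965 - 43437} = \frac{-34610 - 88}{-51402} = \left(-34698\right) \left(- \frac{1}{51402}\right) = \frac{5783}{8567}$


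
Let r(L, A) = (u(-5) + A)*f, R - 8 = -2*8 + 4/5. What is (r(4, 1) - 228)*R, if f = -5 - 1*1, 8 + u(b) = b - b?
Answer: 6696/5 ≈ 1339.2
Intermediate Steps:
u(b) = -8 (u(b) = -8 + (b - b) = -8 + 0 = -8)
f = -6 (f = -5 - 1 = -6)
R = -36/5 (R = 8 + (-2*8 + 4/5) = 8 + (-16 + 4*(⅕)) = 8 + (-16 + ⅘) = 8 - 76/5 = -36/5 ≈ -7.2000)
r(L, A) = 48 - 6*A (r(L, A) = (-8 + A)*(-6) = 48 - 6*A)
(r(4, 1) - 228)*R = ((48 - 6*1) - 228)*(-36/5) = ((48 - 6) - 228)*(-36/5) = (42 - 228)*(-36/5) = -186*(-36/5) = 6696/5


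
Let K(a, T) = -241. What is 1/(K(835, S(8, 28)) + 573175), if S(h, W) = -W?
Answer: 1/572934 ≈ 1.7454e-6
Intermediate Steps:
1/(K(835, S(8, 28)) + 573175) = 1/(-241 + 573175) = 1/572934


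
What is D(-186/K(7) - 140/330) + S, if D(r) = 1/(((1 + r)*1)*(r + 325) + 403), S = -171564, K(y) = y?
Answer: -67231421578929/391873712 ≈ -1.7156e+5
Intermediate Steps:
D(r) = 1/(403 + (1 + r)*(325 + r)) (D(r) = 1/((1 + r)*(325 + r) + 403) = 1/(403 + (1 + r)*(325 + r)))
D(-186/K(7) - 140/330) + S = 1/(728 + (-186/7 - 140/330)**2 + 326*(-186/7 - 140/330)) - 171564 = 1/(728 + (-186*1/7 - 140*1/330)**2 + 326*(-186*1/7 - 140*1/330)) - 171564 = 1/(728 + (-186/7 - 14/33)**2 + 326*(-186/7 - 14/33)) - 171564 = 1/(728 + (-6236/231)**2 + 326*(-6236/231)) - 171564 = 1/(728 + 38887696/53361 - 2032936/231) - 171564 = 1/(-391873712/53361) - 171564 = -53361/391873712 - 171564 = -67231421578929/391873712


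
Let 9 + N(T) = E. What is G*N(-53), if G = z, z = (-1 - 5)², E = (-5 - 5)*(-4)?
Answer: 1116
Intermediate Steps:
E = 40 (E = -10*(-4) = 40)
N(T) = 31 (N(T) = -9 + 40 = 31)
z = 36 (z = (-6)² = 36)
G = 36
G*N(-53) = 36*31 = 1116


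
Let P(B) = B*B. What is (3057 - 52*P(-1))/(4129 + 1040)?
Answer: 3005/5169 ≈ 0.58135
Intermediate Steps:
P(B) = B**2
(3057 - 52*P(-1))/(4129 + 1040) = (3057 - 52*(-1)**2)/(4129 + 1040) = (3057 - 52*1)/5169 = (3057 - 52)*(1/5169) = 3005*(1/5169) = 3005/5169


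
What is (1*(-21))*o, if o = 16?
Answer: -336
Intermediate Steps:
(1*(-21))*o = (1*(-21))*16 = -21*16 = -336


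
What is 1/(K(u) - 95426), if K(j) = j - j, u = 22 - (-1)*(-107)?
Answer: -1/95426 ≈ -1.0479e-5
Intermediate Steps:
u = -85 (u = 22 - 1*107 = 22 - 107 = -85)
K(j) = 0
1/(K(u) - 95426) = 1/(0 - 95426) = 1/(-95426) = -1/95426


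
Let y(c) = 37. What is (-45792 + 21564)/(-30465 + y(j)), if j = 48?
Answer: 6057/7607 ≈ 0.79624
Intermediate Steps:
(-45792 + 21564)/(-30465 + y(j)) = (-45792 + 21564)/(-30465 + 37) = -24228/(-30428) = -24228*(-1/30428) = 6057/7607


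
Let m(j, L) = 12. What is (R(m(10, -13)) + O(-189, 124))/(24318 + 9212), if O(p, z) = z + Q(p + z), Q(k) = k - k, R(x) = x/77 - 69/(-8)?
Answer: 81793/20654480 ≈ 0.0039601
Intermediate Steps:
R(x) = 69/8 + x/77 (R(x) = x*(1/77) - 69*(-⅛) = x/77 + 69/8 = 69/8 + x/77)
Q(k) = 0
O(p, z) = z (O(p, z) = z + 0 = z)
(R(m(10, -13)) + O(-189, 124))/(24318 + 9212) = ((69/8 + (1/77)*12) + 124)/(24318 + 9212) = ((69/8 + 12/77) + 124)/33530 = (5409/616 + 124)*(1/33530) = (81793/616)*(1/33530) = 81793/20654480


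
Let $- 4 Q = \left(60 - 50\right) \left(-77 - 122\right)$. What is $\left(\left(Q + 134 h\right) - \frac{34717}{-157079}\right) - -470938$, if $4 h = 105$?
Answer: $\frac{74605177004}{157079} \approx 4.7495 \cdot 10^{5}$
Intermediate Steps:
$h = \frac{105}{4}$ ($h = \frac{1}{4} \cdot 105 = \frac{105}{4} \approx 26.25$)
$Q = \frac{995}{2}$ ($Q = - \frac{\left(60 - 50\right) \left(-77 - 122\right)}{4} = - \frac{10 \left(-199\right)}{4} = \left(- \frac{1}{4}\right) \left(-1990\right) = \frac{995}{2} \approx 497.5$)
$\left(\left(Q + 134 h\right) - \frac{34717}{-157079}\right) - -470938 = \left(\left(\frac{995}{2} + 134 \cdot \frac{105}{4}\right) - \frac{34717}{-157079}\right) - -470938 = \left(\left(\frac{995}{2} + \frac{7035}{2}\right) - 34717 \left(- \frac{1}{157079}\right)\right) + 470938 = \left(4015 - - \frac{34717}{157079}\right) + 470938 = \left(4015 + \frac{34717}{157079}\right) + 470938 = \frac{630706902}{157079} + 470938 = \frac{74605177004}{157079}$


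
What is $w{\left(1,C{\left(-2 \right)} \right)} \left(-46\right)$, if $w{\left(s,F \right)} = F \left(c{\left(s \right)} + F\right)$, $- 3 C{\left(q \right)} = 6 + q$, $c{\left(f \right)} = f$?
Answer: $- \frac{184}{9} \approx -20.444$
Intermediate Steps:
$C{\left(q \right)} = -2 - \frac{q}{3}$ ($C{\left(q \right)} = - \frac{6 + q}{3} = -2 - \frac{q}{3}$)
$w{\left(s,F \right)} = F \left(F + s\right)$ ($w{\left(s,F \right)} = F \left(s + F\right) = F \left(F + s\right)$)
$w{\left(1,C{\left(-2 \right)} \right)} \left(-46\right) = \left(-2 - - \frac{2}{3}\right) \left(\left(-2 - - \frac{2}{3}\right) + 1\right) \left(-46\right) = \left(-2 + \frac{2}{3}\right) \left(\left(-2 + \frac{2}{3}\right) + 1\right) \left(-46\right) = - \frac{4 \left(- \frac{4}{3} + 1\right)}{3} \left(-46\right) = \left(- \frac{4}{3}\right) \left(- \frac{1}{3}\right) \left(-46\right) = \frac{4}{9} \left(-46\right) = - \frac{184}{9}$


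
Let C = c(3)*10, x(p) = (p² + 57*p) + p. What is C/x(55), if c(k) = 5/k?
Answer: 10/3729 ≈ 0.0026817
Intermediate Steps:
x(p) = p² + 58*p
C = 50/3 (C = (5/3)*10 = 50/3 ≈ 16.667)
C/x(55) = 50/(3*((55*(58 + 55)))) = 50/(3*((55*113))) = (50/3)/6215 = (50/3)*(1/6215) = 10/3729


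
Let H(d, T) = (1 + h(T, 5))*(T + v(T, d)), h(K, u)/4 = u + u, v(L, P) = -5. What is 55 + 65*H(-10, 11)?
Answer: 16045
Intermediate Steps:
h(K, u) = 8*u (h(K, u) = 4*(u + u) = 4*(2*u) = 8*u)
H(d, T) = -205 + 41*T (H(d, T) = (1 + 8*5)*(T - 5) = (1 + 40)*(-5 + T) = 41*(-5 + T) = -205 + 41*T)
55 + 65*H(-10, 11) = 55 + 65*(-205 + 41*11) = 55 + 65*(-205 + 451) = 55 + 65*246 = 55 + 15990 = 16045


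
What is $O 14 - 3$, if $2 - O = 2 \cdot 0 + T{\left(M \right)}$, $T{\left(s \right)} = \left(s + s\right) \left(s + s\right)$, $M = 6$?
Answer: $-1991$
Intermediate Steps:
$T{\left(s \right)} = 4 s^{2}$ ($T{\left(s \right)} = 2 s 2 s = 4 s^{2}$)
$O = -142$ ($O = 2 - \left(2 \cdot 0 + 4 \cdot 6^{2}\right) = 2 - \left(0 + 4 \cdot 36\right) = 2 - \left(0 + 144\right) = 2 - 144 = -142$)
$O 14 - 3 = \left(-142\right) 14 - 3 = -1988 - 3 = -1991$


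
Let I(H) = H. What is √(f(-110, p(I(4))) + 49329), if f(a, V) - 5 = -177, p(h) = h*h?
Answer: √49157 ≈ 221.71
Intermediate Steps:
p(h) = h²
f(a, V) = -172 (f(a, V) = 5 - 177 = -172)
√(f(-110, p(I(4))) + 49329) = √(-172 + 49329) = √49157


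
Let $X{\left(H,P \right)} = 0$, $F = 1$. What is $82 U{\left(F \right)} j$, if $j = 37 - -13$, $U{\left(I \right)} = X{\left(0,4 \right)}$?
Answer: $0$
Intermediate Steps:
$U{\left(I \right)} = 0$
$j = 50$ ($j = 37 + 13 = 50$)
$82 U{\left(F \right)} j = 82 \cdot 0 \cdot 50 = 0 \cdot 50 = 0$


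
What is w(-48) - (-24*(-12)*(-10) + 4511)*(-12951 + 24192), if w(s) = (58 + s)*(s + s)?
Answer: -18335031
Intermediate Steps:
w(s) = 2*s*(58 + s) (w(s) = (58 + s)*(2*s) = 2*s*(58 + s))
w(-48) - (-24*(-12)*(-10) + 4511)*(-12951 + 24192) = 2*(-48)*(58 - 48) - (-24*(-12)*(-10) + 4511)*(-12951 + 24192) = 2*(-48)*10 - (288*(-10) + 4511)*11241 = -960 - (-2880 + 4511)*11241 = -960 - 1631*11241 = -960 - 1*18334071 = -960 - 18334071 = -18335031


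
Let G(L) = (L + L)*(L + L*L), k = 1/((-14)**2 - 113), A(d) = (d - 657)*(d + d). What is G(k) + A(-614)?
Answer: 892438288324/571787 ≈ 1.5608e+6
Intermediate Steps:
A(d) = 2*d*(-657 + d) (A(d) = (-657 + d)*(2*d) = 2*d*(-657 + d))
k = 1/83 (k = 1/(196 - 113) = 1/83 ≈ 0.012048)
G(L) = 2*L*(L + L**2) (G(L) = (2*L)*(L + L**2) = 2*L*(L + L**2))
G(k) + A(-614) = 2*(1/83)**2*(1 + 1/83) + 2*(-614)*(-657 - 614) = 2*(1/6889)*(84/83) + 2*(-614)*(-1271) = 168/571787 + 1560788 = 892438288324/571787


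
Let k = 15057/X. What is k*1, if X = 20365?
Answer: 15057/20365 ≈ 0.73936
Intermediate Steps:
k = 15057/20365 ≈ 0.73936
k*1 = (15057/20365)*1 = 15057/20365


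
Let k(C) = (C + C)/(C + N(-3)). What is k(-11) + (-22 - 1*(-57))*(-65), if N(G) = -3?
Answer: -15914/7 ≈ -2273.4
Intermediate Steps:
k(C) = 2*C/(-3 + C) (k(C) = (C + C)/(C - 3) = (2*C)/(-3 + C) = 2*C/(-3 + C))
k(-11) + (-22 - 1*(-57))*(-65) = 2*(-11)/(-3 - 11) + (-22 - 1*(-57))*(-65) = 2*(-11)/(-14) + (-22 + 57)*(-65) = 2*(-11)*(-1/14) + 35*(-65) = 11/7 - 2275 = -15914/7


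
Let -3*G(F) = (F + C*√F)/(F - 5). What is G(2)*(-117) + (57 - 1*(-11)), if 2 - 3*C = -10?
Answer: 42 - 52*√2 ≈ -31.539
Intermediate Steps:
C = 4 (C = ⅔ - ⅓*(-10) = ⅔ + 10/3 = 4)
G(F) = -(F + 4*√F)/(3*(-5 + F)) (G(F) = -(F + 4*√F)/(3*(F - 5)) = -(F + 4*√F)/(3*(-5 + F)))
G(2)*(-117) + (57 - 1*(-11)) = ((-1*2 - 4*√2)/(3*(-5 + 2)))*(-117) + (57 - 1*(-11)) = ((⅓)*(-2 - 4*√2)/(-3))*(-117) + (57 + 11) = ((⅓)*(-⅓)*(-2 - 4*√2))*(-117) + 68 = (2/9 + 4*√2/9)*(-117) + 68 = (-26 - 52*√2) + 68 = 42 - 52*√2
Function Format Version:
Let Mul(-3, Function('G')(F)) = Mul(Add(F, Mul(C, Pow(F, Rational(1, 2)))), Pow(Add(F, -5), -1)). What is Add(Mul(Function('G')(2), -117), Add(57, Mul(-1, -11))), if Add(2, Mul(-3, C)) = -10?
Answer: Add(42, Mul(-52, Pow(2, Rational(1, 2)))) ≈ -31.539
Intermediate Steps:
C = 4 (C = Add(Rational(2, 3), Mul(Rational(-1, 3), -10)) = Add(Rational(2, 3), Rational(10, 3)) = 4)
Function('G')(F) = Mul(Rational(-1, 3), Pow(Add(-5, F), -1), Add(F, Mul(4, Pow(F, Rational(1, 2))))) (Function('G')(F) = Mul(Rational(-1, 3), Mul(Add(F, Mul(4, Pow(F, Rational(1, 2)))), Pow(Add(F, -5), -1))) = Mul(Rational(-1, 3), Mul(Add(F, Mul(4, Pow(F, Rational(1, 2)))), Pow(Add(-5, F), -1))) = Mul(Rational(-1, 3), Mul(Pow(Add(-5, F), -1), Add(F, Mul(4, Pow(F, Rational(1, 2)))))) = Mul(Rational(-1, 3), Pow(Add(-5, F), -1), Add(F, Mul(4, Pow(F, Rational(1, 2))))))
Add(Mul(Function('G')(2), -117), Add(57, Mul(-1, -11))) = Add(Mul(Mul(Rational(1, 3), Pow(Add(-5, 2), -1), Add(Mul(-1, 2), Mul(-4, Pow(2, Rational(1, 2))))), -117), Add(57, Mul(-1, -11))) = Add(Mul(Mul(Rational(1, 3), Pow(-3, -1), Add(-2, Mul(-4, Pow(2, Rational(1, 2))))), -117), Add(57, 11)) = Add(Mul(Mul(Rational(1, 3), Rational(-1, 3), Add(-2, Mul(-4, Pow(2, Rational(1, 2))))), -117), 68) = Add(Mul(Add(Rational(2, 9), Mul(Rational(4, 9), Pow(2, Rational(1, 2)))), -117), 68) = Add(Add(-26, Mul(-52, Pow(2, Rational(1, 2)))), 68) = Add(42, Mul(-52, Pow(2, Rational(1, 2))))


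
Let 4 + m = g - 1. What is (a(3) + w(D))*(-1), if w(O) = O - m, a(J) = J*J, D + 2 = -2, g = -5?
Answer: -15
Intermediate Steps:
D = -4 (D = -2 - 2 = -4)
m = -10 (m = -4 + (-5 - 1) = -4 - 6 = -10)
a(J) = J**2
w(O) = 10 + O (w(O) = O - 1*(-10) = O + 10 = 10 + O)
(a(3) + w(D))*(-1) = (3**2 + (10 - 4))*(-1) = (9 + 6)*(-1) = 15*(-1) = -15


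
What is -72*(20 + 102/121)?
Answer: -181584/121 ≈ -1500.7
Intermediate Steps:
-72*(20 + 102/121) = -72*2522/121 = -181584/121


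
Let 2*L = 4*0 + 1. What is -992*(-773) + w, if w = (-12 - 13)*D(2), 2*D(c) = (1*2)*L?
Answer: 1533607/2 ≈ 7.6680e+5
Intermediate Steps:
L = ½ (L = (4*0 + 1)/2 = (0 + 1)/2 = (½)*1 = ½ ≈ 0.50000)
D(c) = ½ (D(c) = ((1*2)*(½))/2 = (2*(½))/2 = (½)*1 = ½)
w = -25/2 (w = (-12 - 13)*(½) = -25*½ = -25/2 ≈ -12.500)
-992*(-773) + w = -992*(-773) - 25/2 = 766816 - 25/2 = 1533607/2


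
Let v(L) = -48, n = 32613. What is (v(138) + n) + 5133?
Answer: 37698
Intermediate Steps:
(v(138) + n) + 5133 = (-48 + 32613) + 5133 = 32565 + 5133 = 37698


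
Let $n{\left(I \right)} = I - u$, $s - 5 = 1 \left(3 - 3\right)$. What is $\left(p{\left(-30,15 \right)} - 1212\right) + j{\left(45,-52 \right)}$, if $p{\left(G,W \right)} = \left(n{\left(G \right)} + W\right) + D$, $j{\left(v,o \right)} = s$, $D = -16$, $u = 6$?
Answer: $-1244$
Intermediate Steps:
$s = 5$ ($s = 5 + 1 \left(3 - 3\right) = 5 + 1 \cdot 0 = 5 + 0 = 5$)
$n{\left(I \right)} = -6 + I$ ($n{\left(I \right)} = I - 6 = -6 + I$)
$j{\left(v,o \right)} = 5$
$p{\left(G,W \right)} = -22 + G + W$ ($p{\left(G,W \right)} = \left(\left(-6 + G\right) + W\right) - 16 = \left(-6 + G + W\right) - 16 = -22 + G + W$)
$\left(p{\left(-30,15 \right)} - 1212\right) + j{\left(45,-52 \right)} = \left(\left(-22 - 30 + 15\right) - 1212\right) + 5 = \left(-37 - 1212\right) + 5 = -1249 + 5 = -1244$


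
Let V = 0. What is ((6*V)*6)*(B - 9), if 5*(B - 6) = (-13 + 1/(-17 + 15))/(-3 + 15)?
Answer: 0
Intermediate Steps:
B = 231/40 (B = 6 + ((-13 + 1/(-17 + 15))/(-3 + 15))/5 = 6 + ((-13 + 1/(-2))/12)/5 = 6 + ((-13 - ½)*(1/12))/5 = 6 + (-27/2*1/12)/5 = 6 + (⅕)*(-9/8) = 6 - 9/40 = 231/40 ≈ 5.7750)
((6*V)*6)*(B - 9) = ((6*0)*6)*(231/40 - 9) = (0*6)*(-129/40) = 0*(-129/40) = 0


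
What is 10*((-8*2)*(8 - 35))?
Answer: 4320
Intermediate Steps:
10*((-8*2)*(8 - 35)) = 10*(-16*(-27)) = 10*432 = 4320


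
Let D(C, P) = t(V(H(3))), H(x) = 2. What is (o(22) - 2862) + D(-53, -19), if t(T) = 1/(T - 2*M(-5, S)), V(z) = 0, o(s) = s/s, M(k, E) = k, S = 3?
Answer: -28609/10 ≈ -2860.9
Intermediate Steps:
o(s) = 1
t(T) = 1/(10 + T) (t(T) = 1/(T - 2*(-5)) = 1/(T + 10) = 1/(10 + T))
D(C, P) = ⅒ (D(C, P) = 1/(10 + 0) = 1/10 = ⅒)
(o(22) - 2862) + D(-53, -19) = (1 - 2862) + ⅒ = -2861 + ⅒ = -28609/10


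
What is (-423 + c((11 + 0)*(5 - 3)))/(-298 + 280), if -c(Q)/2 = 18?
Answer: 51/2 ≈ 25.500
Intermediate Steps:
c(Q) = -36 (c(Q) = -2*18 = -36)
(-423 + c((11 + 0)*(5 - 3)))/(-298 + 280) = (-423 - 36)/(-298 + 280) = -459/(-18) = -459*(-1/18) = 51/2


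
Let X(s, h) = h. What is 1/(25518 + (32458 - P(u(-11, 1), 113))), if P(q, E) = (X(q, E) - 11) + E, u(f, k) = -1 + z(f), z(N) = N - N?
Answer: 1/57761 ≈ 1.7313e-5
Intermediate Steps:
z(N) = 0
u(f, k) = -1 (u(f, k) = -1 + 0 = -1)
P(q, E) = -11 + 2*E (P(q, E) = (E - 11) + E = (-11 + E) + E = -11 + 2*E)
1/(25518 + (32458 - P(u(-11, 1), 113))) = 1/(25518 + (32458 - (-11 + 2*113))) = 1/(25518 + (32458 - (-11 + 226))) = 1/(25518 + (32458 - 1*215)) = 1/(25518 + (32458 - 215)) = 1/(25518 + 32243) = 1/57761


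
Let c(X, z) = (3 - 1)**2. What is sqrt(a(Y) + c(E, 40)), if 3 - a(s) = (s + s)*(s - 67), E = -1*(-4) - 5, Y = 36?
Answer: sqrt(2239) ≈ 47.318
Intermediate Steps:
E = -1 (E = 4 - 5 = -1)
c(X, z) = 4 (c(X, z) = 2**2 = 4)
a(s) = 3 - 2*s*(-67 + s) (a(s) = 3 - (s + s)*(s - 67) = 3 - 2*s*(-67 + s))
sqrt(a(Y) + c(E, 40)) = sqrt((3 - 2*36**2 + 134*36) + 4) = sqrt((3 - 2*1296 + 4824) + 4) = sqrt((3 - 2592 + 4824) + 4) = sqrt(2235 + 4) = sqrt(2239)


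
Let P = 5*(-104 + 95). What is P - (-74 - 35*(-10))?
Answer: -321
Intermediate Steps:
P = -45 (P = 5*(-9) = -45)
P - (-74 - 35*(-10)) = -45 - (-74 - 35*(-10)) = -45 - (-74 + 350) = -45 - 1*276 = -45 - 276 = -321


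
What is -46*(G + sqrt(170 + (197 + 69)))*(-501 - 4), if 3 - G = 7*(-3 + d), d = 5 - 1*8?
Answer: 1045350 + 46460*sqrt(109) ≈ 1.5304e+6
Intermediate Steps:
d = -3 (d = 5 - 8 = -3)
G = 45 (G = 3 - 7*(-3 - 3) = 3 - 7*(-6) = 3 - 1*(-42) = 3 + 42 = 45)
-46*(G + sqrt(170 + (197 + 69)))*(-501 - 4) = -46*(45 + sqrt(170 + (197 + 69)))*(-501 - 4) = -46*(45 + sqrt(170 + 266))*(-505) = -46*(45 + sqrt(436))*(-505) = -46*(45 + 2*sqrt(109))*(-505) = -46*(-22725 - 1010*sqrt(109)) = 1045350 + 46460*sqrt(109)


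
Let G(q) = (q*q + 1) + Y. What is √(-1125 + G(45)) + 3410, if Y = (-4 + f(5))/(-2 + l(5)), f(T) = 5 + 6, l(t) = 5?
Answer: 3410 + √8130/3 ≈ 3440.1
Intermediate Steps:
f(T) = 11
Y = 7/3 (Y = (-4 + 11)/(-2 + 5) = 7/3 ≈ 2.3333)
G(q) = 10/3 + q² (G(q) = (q*q + 1) + 7/3 = (q² + 1) + 7/3 = (1 + q²) + 7/3 = 10/3 + q²)
√(-1125 + G(45)) + 3410 = √(-1125 + (10/3 + 45²)) + 3410 = √(-1125 + (10/3 + 2025)) + 3410 = √(-1125 + 6085/3) + 3410 = √(2710/3) + 3410 = √8130/3 + 3410 = 3410 + √8130/3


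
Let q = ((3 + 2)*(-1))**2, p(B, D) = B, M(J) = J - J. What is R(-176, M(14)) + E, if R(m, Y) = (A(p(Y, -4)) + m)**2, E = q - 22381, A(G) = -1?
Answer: 8973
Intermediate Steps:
M(J) = 0
q = 25 (q = (5*(-1))**2 = (-5)**2 = 25)
E = -22356 (E = 25 - 22381 = -22356)
R(m, Y) = (-1 + m)**2
R(-176, M(14)) + E = (-1 - 176)**2 - 22356 = (-177)**2 - 22356 = 31329 - 22356 = 8973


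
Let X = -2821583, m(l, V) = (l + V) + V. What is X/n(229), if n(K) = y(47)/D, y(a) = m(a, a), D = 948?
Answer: -891620228/47 ≈ -1.8971e+7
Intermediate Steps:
m(l, V) = l + 2*V (m(l, V) = (V + l) + V = l + 2*V)
y(a) = 3*a (y(a) = a + 2*a = 3*a)
n(K) = 47/316 (n(K) = (3*47)/948 = 141*(1/948) = 47/316)
X/n(229) = -2821583/47/316 = -2821583*316/47 = -891620228/47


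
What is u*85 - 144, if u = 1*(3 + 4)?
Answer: 451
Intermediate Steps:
u = 7 (u = 1*7 = 7)
u*85 - 144 = 7*85 - 144 = 595 - 144 = 451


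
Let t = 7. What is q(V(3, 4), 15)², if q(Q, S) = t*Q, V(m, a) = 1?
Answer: 49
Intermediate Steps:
q(Q, S) = 7*Q
q(V(3, 4), 15)² = (7*1)² = 7² = 49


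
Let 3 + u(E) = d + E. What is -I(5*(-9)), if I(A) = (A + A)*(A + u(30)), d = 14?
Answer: -360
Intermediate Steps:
u(E) = 11 + E (u(E) = -3 + (14 + E) = 11 + E)
I(A) = 2*A*(41 + A) (I(A) = (A + A)*(A + (11 + 30)) = (2*A)*(A + 41) = (2*A)*(41 + A) = 2*A*(41 + A))
-I(5*(-9)) = -2*5*(-9)*(41 + 5*(-9)) = -2*(-45)*(41 - 45) = -2*(-45)*(-4) = -1*360 = -360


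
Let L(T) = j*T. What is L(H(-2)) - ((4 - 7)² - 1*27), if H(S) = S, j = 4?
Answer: 10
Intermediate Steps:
L(T) = 4*T
L(H(-2)) - ((4 - 7)² - 1*27) = 4*(-2) - ((4 - 7)² - 1*27) = -8 - ((-3)² - 27) = -8 - (9 - 27) = -8 - 1*(-18) = -8 + 18 = 10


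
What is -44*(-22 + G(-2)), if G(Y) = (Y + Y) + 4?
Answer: 968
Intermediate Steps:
G(Y) = 4 + 2*Y (G(Y) = 2*Y + 4 = 4 + 2*Y)
-44*(-22 + G(-2)) = -44*(-22 + (4 + 2*(-2))) = -44*(-22 + (4 - 4)) = -44*(-22 + 0) = -44*(-22) = 968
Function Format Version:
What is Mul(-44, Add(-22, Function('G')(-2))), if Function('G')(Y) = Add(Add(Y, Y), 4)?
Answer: 968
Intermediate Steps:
Function('G')(Y) = Add(4, Mul(2, Y)) (Function('G')(Y) = Add(Mul(2, Y), 4) = Add(4, Mul(2, Y)))
Mul(-44, Add(-22, Function('G')(-2))) = Mul(-44, Add(-22, Add(4, Mul(2, -2)))) = Mul(-44, Add(-22, Add(4, -4))) = Mul(-44, Add(-22, 0)) = Mul(-44, -22) = 968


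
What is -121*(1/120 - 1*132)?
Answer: 1916519/120 ≈ 15971.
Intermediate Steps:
-121*(1/120 - 1*132) = -121*(1/120 - 132) = -121*(-15839/120) = 1916519/120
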